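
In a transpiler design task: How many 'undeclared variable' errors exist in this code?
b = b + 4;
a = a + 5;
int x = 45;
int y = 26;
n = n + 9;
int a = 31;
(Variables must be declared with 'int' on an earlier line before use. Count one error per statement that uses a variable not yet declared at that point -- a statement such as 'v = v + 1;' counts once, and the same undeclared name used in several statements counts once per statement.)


Scanning code line by line:
  Line 1: use 'b' -> ERROR (undeclared)
  Line 2: use 'a' -> ERROR (undeclared)
  Line 3: declare 'x' -> declared = ['x']
  Line 4: declare 'y' -> declared = ['x', 'y']
  Line 5: use 'n' -> ERROR (undeclared)
  Line 6: declare 'a' -> declared = ['a', 'x', 'y']
Total undeclared variable errors: 3

3


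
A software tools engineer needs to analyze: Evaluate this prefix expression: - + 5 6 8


Parsing prefix expression: - + 5 6 8
Step 1: Innermost operation '+ 5 6'
  5 + 6 = 11
Step 2: Outer operation '- [11] 8'
  11 - 8 = 3

3


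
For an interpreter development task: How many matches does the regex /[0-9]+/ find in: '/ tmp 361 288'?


Pattern: /[0-9]+/ (int literals)
Input: '/ tmp 361 288'
Scanning for matches:
  Match 1: '361'
  Match 2: '288'
Total matches: 2

2


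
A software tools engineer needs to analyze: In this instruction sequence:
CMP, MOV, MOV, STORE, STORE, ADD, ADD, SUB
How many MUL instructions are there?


Scanning instruction sequence for MUL:
  Position 1: CMP
  Position 2: MOV
  Position 3: MOV
  Position 4: STORE
  Position 5: STORE
  Position 6: ADD
  Position 7: ADD
  Position 8: SUB
Matches at positions: []
Total MUL count: 0

0


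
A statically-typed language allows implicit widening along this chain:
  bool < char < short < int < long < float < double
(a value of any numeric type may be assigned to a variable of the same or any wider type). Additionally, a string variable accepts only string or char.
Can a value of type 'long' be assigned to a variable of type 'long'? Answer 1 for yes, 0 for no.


Target variable type: long
Source value type: long
Numeric ranks: long=4, long=4
Widening allowed iff rank(source) <= rank(target): 4 <= 4? Yes
Result: 1

1


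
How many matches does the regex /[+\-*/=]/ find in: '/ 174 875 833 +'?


Pattern: /[+\-*/=]/ (operators)
Input: '/ 174 875 833 +'
Scanning for matches:
  Match 1: '/'
  Match 2: '+'
Total matches: 2

2


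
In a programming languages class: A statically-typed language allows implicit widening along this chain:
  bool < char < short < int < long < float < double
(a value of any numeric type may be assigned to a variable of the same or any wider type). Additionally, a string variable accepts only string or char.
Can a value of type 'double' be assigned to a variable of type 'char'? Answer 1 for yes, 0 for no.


Target variable type: char
Source value type: double
Numeric ranks: double=6, char=1
Widening allowed iff rank(source) <= rank(target): 6 <= 1? No
Result: 0

0


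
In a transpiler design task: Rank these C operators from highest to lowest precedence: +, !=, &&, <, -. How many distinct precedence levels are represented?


Looking up precedence for each operator:
  + -> precedence 5
  != -> precedence 3
  && -> precedence 2
  < -> precedence 4
  - -> precedence 5
Sorted highest to lowest: +, -, <, !=, &&
Distinct precedence values: [5, 4, 3, 2]
Number of distinct levels: 4

4


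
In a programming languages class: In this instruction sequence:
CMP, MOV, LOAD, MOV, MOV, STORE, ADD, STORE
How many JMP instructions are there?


Scanning instruction sequence for JMP:
  Position 1: CMP
  Position 2: MOV
  Position 3: LOAD
  Position 4: MOV
  Position 5: MOV
  Position 6: STORE
  Position 7: ADD
  Position 8: STORE
Matches at positions: []
Total JMP count: 0

0


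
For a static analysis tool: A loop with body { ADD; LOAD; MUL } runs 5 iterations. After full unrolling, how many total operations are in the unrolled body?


Loop body operations: ADD, LOAD, MUL (3 ops per iteration)
Unrolling 5 iterations:
  Iteration 1: ADD, LOAD, MUL (3 ops)
  Iteration 2: ADD, LOAD, MUL (3 ops)
  Iteration 3: ADD, LOAD, MUL (3 ops)
  Iteration 4: ADD, LOAD, MUL (3 ops)
  Iteration 5: ADD, LOAD, MUL (3 ops)
Total: 5 iterations * 3 ops/iter = 15 operations

15


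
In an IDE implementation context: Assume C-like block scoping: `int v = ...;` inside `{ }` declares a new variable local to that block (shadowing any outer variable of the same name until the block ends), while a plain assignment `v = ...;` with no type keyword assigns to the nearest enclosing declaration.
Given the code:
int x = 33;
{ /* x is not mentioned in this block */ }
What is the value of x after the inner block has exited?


Analyzing scoping rules:
Outer scope: declares x = 33
Inner block: x is neither redeclared nor assigned -> unchanged
After the block -> 33
Result: 33

33


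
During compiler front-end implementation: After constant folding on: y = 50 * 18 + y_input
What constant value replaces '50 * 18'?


Identifying constant sub-expression:
  Original: y = 50 * 18 + y_input
  50 and 18 are both compile-time constants
  Evaluating: 50 * 18 = 900
  After folding: y = 900 + y_input

900


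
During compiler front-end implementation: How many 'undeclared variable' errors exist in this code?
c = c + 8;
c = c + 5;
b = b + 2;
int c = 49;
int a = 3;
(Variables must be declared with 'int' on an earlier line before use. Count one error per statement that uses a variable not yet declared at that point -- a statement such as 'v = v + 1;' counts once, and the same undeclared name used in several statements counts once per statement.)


Scanning code line by line:
  Line 1: use 'c' -> ERROR (undeclared)
  Line 2: use 'c' -> ERROR (undeclared)
  Line 3: use 'b' -> ERROR (undeclared)
  Line 4: declare 'c' -> declared = ['c']
  Line 5: declare 'a' -> declared = ['a', 'c']
Total undeclared variable errors: 3

3


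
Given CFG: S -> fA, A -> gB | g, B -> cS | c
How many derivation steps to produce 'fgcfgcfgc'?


Grammar: S -> fA, A -> gB | g, B -> cS | c
Deriving 'fgcfgcfgc':
Step 1: S -> fA => fA
Step 2: A -> gB => fgB
Step 3: B -> cS => fgcS
Step 4: S -> fA => fgcfA
Step 5: A -> gB => fgcfgB
Step 6: B -> cS => fgcfgcS
Step 7: S -> fA => fgcfgcfA
Step 8: A -> gB => fgcfgcfgB
Step 9: B -> c => fgcfgcfgc
Total derivation steps: 9

9


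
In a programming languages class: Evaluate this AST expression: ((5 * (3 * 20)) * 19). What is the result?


Expression: ((5 * (3 * 20)) * 19)
Evaluating step by step:
  3 * 20 = 60
  5 * 60 = 300
  300 * 19 = 5700
Result: 5700

5700


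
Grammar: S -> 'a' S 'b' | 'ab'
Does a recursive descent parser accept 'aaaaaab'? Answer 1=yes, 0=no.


Grammar accepts strings of the form a^n b^n (n >= 1)
Word: 'aaaaaab'
Counting: 6 a's and 1 b's
Check: 6 == 1? No
Mismatch: a-count != b-count
Rejected

0


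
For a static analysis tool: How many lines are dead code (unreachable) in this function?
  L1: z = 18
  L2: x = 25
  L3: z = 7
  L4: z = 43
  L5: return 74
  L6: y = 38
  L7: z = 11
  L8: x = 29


Analyzing control flow:
  L1: reachable (before return)
  L2: reachable (before return)
  L3: reachable (before return)
  L4: reachable (before return)
  L5: reachable (return statement)
  L6: DEAD (after return at L5)
  L7: DEAD (after return at L5)
  L8: DEAD (after return at L5)
Return at L5, total lines = 8
Dead lines: L6 through L8
Count: 3

3


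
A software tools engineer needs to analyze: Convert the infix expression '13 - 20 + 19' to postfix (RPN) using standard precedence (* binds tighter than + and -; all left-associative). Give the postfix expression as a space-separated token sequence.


Applying the shunting-yard algorithm:
  Operand 13 -> output
  Push '-' onto operator stack -> op-stack: [-]
  Operand 20 -> output
  See '+' (prec 1); top '-' (prec 1) >= it -> pop '-' to output
  Push '+' onto operator stack -> op-stack: [+]
  Operand 19 -> output
  End of input: pop '+' to output
Postfix result: 13 20 - 19 +

13 20 - 19 +


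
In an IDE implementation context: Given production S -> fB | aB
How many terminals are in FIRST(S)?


Production: S -> fB | aB
Examining each alternative for leading terminals:
  S -> fB : first terminal = 'f'
  S -> aB : first terminal = 'a'
FIRST(S) = {a, f}
Count: 2

2


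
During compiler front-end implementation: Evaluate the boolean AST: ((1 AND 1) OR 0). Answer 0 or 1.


Step 1: Evaluate inner node
  1 AND 1 = 1
Step 2: Evaluate root node
  1 OR 0 = 1

1


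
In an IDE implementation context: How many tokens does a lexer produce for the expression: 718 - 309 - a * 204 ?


Scanning '718 - 309 - a * 204'
Token 1: '718' -> integer_literal
Token 2: '-' -> operator
Token 3: '309' -> integer_literal
Token 4: '-' -> operator
Token 5: 'a' -> identifier
Token 6: '*' -> operator
Token 7: '204' -> integer_literal
Total tokens: 7

7


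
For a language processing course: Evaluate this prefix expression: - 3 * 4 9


Parsing prefix expression: - 3 * 4 9
Step 1: Innermost operation '* 4 9'
  4 * 9 = 36
Step 2: Outer operation '- 3 [36]'
  3 - 36 = -33

-33


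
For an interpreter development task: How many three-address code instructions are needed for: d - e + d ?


Expression: d - e + d
Generating three-address code (respecting * over +/- precedence):
  Instruction 1: t1 = d - e
  Instruction 2: t2 = t1 + d
Total instructions: 2

2


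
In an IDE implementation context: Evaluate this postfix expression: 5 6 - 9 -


Processing tokens left to right:
Push 5, Push 6
Pop 5 and 6, compute 5 - 6 = -1, push -1
Push 9
Pop -1 and 9, compute -1 - 9 = -10, push -10
Stack result: -10

-10


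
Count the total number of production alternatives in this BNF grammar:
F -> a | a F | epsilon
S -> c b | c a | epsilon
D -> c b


Counting alternatives per rule:
  F: 3 alternative(s)
  S: 3 alternative(s)
  D: 1 alternative(s)
Sum: 3 + 3 + 1 = 7

7


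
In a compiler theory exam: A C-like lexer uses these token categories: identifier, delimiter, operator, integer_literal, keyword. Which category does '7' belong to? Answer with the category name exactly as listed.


Token: '7'
Checking categories:
  identifier: no
  integer_literal: YES
  operator: no
  keyword: no
  delimiter: no
Category: integer_literal

integer_literal


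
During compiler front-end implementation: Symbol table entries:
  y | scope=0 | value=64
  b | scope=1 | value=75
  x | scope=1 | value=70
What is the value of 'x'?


Searching symbol table for 'x':
  y | scope=0 | value=64
  b | scope=1 | value=75
  x | scope=1 | value=70 <- MATCH
Found 'x' at scope 1 with value 70

70


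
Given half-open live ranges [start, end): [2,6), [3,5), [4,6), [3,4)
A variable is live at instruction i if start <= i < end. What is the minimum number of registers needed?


Live ranges:
  Var0: [2, 6)
  Var1: [3, 5)
  Var2: [4, 6)
  Var3: [3, 4)
Sweep-line events (position, delta, active):
  pos=2 start -> active=1
  pos=3 start -> active=2
  pos=3 start -> active=3
  pos=4 end -> active=2
  pos=4 start -> active=3
  pos=5 end -> active=2
  pos=6 end -> active=1
  pos=6 end -> active=0
Maximum simultaneous active: 3
Minimum registers needed: 3

3


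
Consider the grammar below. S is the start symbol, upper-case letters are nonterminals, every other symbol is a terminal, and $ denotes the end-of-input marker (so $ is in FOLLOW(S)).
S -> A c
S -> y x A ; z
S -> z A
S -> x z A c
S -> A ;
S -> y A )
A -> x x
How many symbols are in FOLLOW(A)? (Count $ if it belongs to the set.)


S is the start symbol and does not occur in any rule body, so FOLLOW(S) = {$}.
Examining every occurrence of A in a rule body:
  S -> A c : A is followed by terminal 'c' -> add 'c'
  S -> y x A ; z : A is followed by terminal ';' -> add ';'
  S -> z A : A is at the right end -> add FOLLOW(S) = {$}
  S -> x z A c : A is followed by terminal 'c' -> add 'c' (already in the set)
  S -> A ; : A is followed by terminal ';' -> add ';' (already in the set)
  S -> y A ) : A is followed by terminal ')' -> add ')'
  A -> x x : A does not occur in the body -> contributes nothing
FOLLOW(A) = {), ;, c, $}
Count: 4

4


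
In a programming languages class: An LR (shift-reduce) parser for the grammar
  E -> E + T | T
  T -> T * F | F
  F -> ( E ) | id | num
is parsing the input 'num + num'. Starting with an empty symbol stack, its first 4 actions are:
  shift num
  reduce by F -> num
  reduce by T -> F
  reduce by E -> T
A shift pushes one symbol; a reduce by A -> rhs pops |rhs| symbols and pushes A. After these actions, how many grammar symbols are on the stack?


Tracking the symbol stack through each action:
  Action 1: shift 'num' : push -> stack = [num] (size 1)
  Action 2: reduce by F -> num : pop 1, push F -> stack = [F] (size 1)
  Action 3: reduce by T -> F : pop 1, push T -> stack = [T] (size 1)
  Action 4: reduce by E -> T : pop 1, push E -> stack = [E] (size 1)
Final stack size: 1

1


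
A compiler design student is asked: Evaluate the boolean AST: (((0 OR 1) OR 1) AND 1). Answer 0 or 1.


Step 1: Evaluate inner node
  0 OR 1 = 1
Step 2: Evaluate next node
  1 OR 1 = 1
Step 3: Evaluate root node
  1 AND 1 = 1

1


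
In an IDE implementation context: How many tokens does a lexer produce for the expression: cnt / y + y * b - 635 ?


Scanning 'cnt / y + y * b - 635'
Token 1: 'cnt' -> identifier
Token 2: '/' -> operator
Token 3: 'y' -> identifier
Token 4: '+' -> operator
Token 5: 'y' -> identifier
Token 6: '*' -> operator
Token 7: 'b' -> identifier
Token 8: '-' -> operator
Token 9: '635' -> integer_literal
Total tokens: 9

9


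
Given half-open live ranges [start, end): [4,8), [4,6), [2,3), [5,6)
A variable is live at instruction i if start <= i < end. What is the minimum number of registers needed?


Live ranges:
  Var0: [4, 8)
  Var1: [4, 6)
  Var2: [2, 3)
  Var3: [5, 6)
Sweep-line events (position, delta, active):
  pos=2 start -> active=1
  pos=3 end -> active=0
  pos=4 start -> active=1
  pos=4 start -> active=2
  pos=5 start -> active=3
  pos=6 end -> active=2
  pos=6 end -> active=1
  pos=8 end -> active=0
Maximum simultaneous active: 3
Minimum registers needed: 3

3


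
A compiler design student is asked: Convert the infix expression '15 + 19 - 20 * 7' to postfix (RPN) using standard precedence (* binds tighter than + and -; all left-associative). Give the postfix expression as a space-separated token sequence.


Applying the shunting-yard algorithm:
  Operand 15 -> output
  Push '+' onto operator stack -> op-stack: [+]
  Operand 19 -> output
  See '-' (prec 1); top '+' (prec 1) >= it -> pop '+' to output
  Push '-' onto operator stack -> op-stack: [-]
  Operand 20 -> output
  Push '*' onto operator stack -> op-stack: [-, *]
  Operand 7 -> output
  End of input: pop '*' to output
  End of input: pop '-' to output
Postfix result: 15 19 + 20 7 * -

15 19 + 20 7 * -


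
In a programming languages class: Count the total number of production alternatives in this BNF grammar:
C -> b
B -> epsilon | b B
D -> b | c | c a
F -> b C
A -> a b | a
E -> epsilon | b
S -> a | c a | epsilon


Counting alternatives per rule:
  C: 1 alternative(s)
  B: 2 alternative(s)
  D: 3 alternative(s)
  F: 1 alternative(s)
  A: 2 alternative(s)
  E: 2 alternative(s)
  S: 3 alternative(s)
Sum: 1 + 2 + 3 + 1 + 2 + 2 + 3 = 14

14


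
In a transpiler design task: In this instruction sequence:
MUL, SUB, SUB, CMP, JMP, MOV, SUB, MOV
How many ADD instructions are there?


Scanning instruction sequence for ADD:
  Position 1: MUL
  Position 2: SUB
  Position 3: SUB
  Position 4: CMP
  Position 5: JMP
  Position 6: MOV
  Position 7: SUB
  Position 8: MOV
Matches at positions: []
Total ADD count: 0

0


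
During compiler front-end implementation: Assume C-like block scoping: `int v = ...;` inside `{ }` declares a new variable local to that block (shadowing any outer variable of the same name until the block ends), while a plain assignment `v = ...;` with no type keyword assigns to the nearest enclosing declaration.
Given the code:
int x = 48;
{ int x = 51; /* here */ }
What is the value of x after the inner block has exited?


Analyzing scoping rules:
Outer scope: declares x = 48
Inner block: 'int x = 51;' declares a NEW x that shadows the outer one
When the block exits the inner x goes out of scope; the outer x was never modified -> 48
Result: 48

48


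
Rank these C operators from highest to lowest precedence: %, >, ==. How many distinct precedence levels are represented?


Looking up precedence for each operator:
  % -> precedence 6
  > -> precedence 4
  == -> precedence 3
Sorted highest to lowest: %, >, ==
Distinct precedence values: [6, 4, 3]
Number of distinct levels: 3

3


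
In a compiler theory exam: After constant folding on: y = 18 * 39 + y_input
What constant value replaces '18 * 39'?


Identifying constant sub-expression:
  Original: y = 18 * 39 + y_input
  18 and 39 are both compile-time constants
  Evaluating: 18 * 39 = 702
  After folding: y = 702 + y_input

702


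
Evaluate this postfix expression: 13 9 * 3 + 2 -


Processing tokens left to right:
Push 13, Push 9
Pop 13 and 9, compute 13 * 9 = 117, push 117
Push 3
Pop 117 and 3, compute 117 + 3 = 120, push 120
Push 2
Pop 120 and 2, compute 120 - 2 = 118, push 118
Stack result: 118

118


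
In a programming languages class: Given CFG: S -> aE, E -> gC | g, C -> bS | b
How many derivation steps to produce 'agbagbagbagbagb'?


Grammar: S -> aE, E -> gC | g, C -> bS | b
Deriving 'agbagbagbagbagb':
Step 1: S -> aE => aE
Step 2: E -> gC => agC
Step 3: C -> bS => agbS
Step 4: S -> aE => agbaE
Step 5: E -> gC => agbagC
Step 6: C -> bS => agbagbS
Step 7: S -> aE => agbagbaE
Step 8: E -> gC => agbagbagC
Step 9: C -> bS => agbagbagbS
Step 10: S -> aE => agbagbagbaE
Step 11: E -> gC => agbagbagbagC
Step 12: C -> bS => agbagbagbagbS
Step 13: S -> aE => agbagbagbagbaE
Step 14: E -> gC => agbagbagbagbagC
Step 15: C -> b => agbagbagbagbagb
Total derivation steps: 15

15


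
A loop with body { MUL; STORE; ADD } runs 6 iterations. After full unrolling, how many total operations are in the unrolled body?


Loop body operations: MUL, STORE, ADD (3 ops per iteration)
Unrolling 6 iterations:
  Iteration 1: MUL, STORE, ADD (3 ops)
  Iteration 2: MUL, STORE, ADD (3 ops)
  Iteration 3: MUL, STORE, ADD (3 ops)
  Iteration 4: MUL, STORE, ADD (3 ops)
  Iteration 5: MUL, STORE, ADD (3 ops)
  Iteration 6: MUL, STORE, ADD (3 ops)
Total: 6 iterations * 3 ops/iter = 18 operations

18


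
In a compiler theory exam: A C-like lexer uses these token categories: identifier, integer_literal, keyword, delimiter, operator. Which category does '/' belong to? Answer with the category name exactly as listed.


Token: '/'
Checking categories:
  identifier: no
  integer_literal: no
  operator: YES
  keyword: no
  delimiter: no
Category: operator

operator


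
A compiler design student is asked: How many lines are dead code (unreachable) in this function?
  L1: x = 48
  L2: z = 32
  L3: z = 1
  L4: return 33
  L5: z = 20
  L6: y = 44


Analyzing control flow:
  L1: reachable (before return)
  L2: reachable (before return)
  L3: reachable (before return)
  L4: reachable (return statement)
  L5: DEAD (after return at L4)
  L6: DEAD (after return at L4)
Return at L4, total lines = 6
Dead lines: L5 through L6
Count: 2

2


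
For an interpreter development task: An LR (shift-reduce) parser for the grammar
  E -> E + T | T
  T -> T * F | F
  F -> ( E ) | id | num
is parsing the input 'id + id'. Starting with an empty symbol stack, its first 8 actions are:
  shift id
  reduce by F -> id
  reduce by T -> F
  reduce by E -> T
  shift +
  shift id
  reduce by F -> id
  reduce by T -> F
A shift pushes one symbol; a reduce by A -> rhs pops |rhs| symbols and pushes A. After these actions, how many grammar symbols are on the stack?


Tracking the symbol stack through each action:
  Action 1: shift 'id' : push -> stack = [id] (size 1)
  Action 2: reduce by F -> id : pop 1, push F -> stack = [F] (size 1)
  Action 3: reduce by T -> F : pop 1, push T -> stack = [T] (size 1)
  Action 4: reduce by E -> T : pop 1, push E -> stack = [E] (size 1)
  Action 5: shift '+' : push -> stack = [E, +] (size 2)
  Action 6: shift 'id' : push -> stack = [E, +, id] (size 3)
  Action 7: reduce by F -> id : pop 1, push F -> stack = [E, +, F] (size 3)
  Action 8: reduce by T -> F : pop 1, push T -> stack = [E, +, T] (size 3)
Final stack size: 3

3


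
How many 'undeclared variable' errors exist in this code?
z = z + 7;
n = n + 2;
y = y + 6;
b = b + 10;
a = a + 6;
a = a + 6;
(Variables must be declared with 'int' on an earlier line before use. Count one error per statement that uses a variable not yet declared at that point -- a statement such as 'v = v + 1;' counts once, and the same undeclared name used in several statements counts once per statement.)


Scanning code line by line:
  Line 1: use 'z' -> ERROR (undeclared)
  Line 2: use 'n' -> ERROR (undeclared)
  Line 3: use 'y' -> ERROR (undeclared)
  Line 4: use 'b' -> ERROR (undeclared)
  Line 5: use 'a' -> ERROR (undeclared)
  Line 6: use 'a' -> ERROR (undeclared)
Total undeclared variable errors: 6

6


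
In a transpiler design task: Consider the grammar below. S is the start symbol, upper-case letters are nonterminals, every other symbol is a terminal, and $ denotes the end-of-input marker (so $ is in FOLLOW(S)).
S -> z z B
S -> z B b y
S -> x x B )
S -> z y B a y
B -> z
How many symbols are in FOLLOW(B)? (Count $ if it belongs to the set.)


S is the start symbol and does not occur in any rule body, so FOLLOW(S) = {$}.
Examining every occurrence of B in a rule body:
  S -> z z B : B is at the right end -> add FOLLOW(S) = {$}
  S -> z B b y : B is followed by terminal 'b' -> add 'b'
  S -> x x B ) : B is followed by terminal ')' -> add ')'
  S -> z y B a y : B is followed by terminal 'a' -> add 'a'
  B -> z : B does not occur in the body -> contributes nothing
FOLLOW(B) = {), a, b, $}
Count: 4

4


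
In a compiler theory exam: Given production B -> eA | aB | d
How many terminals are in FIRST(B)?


Production: B -> eA | aB | d
Examining each alternative for leading terminals:
  B -> eA : first terminal = 'e'
  B -> aB : first terminal = 'a'
  B -> d : first terminal = 'd'
FIRST(B) = {a, d, e}
Count: 3

3


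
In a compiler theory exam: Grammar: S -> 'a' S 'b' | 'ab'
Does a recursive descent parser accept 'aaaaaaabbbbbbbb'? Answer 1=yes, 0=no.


Grammar accepts strings of the form a^n b^n (n >= 1)
Word: 'aaaaaaabbbbbbbb'
Counting: 7 a's and 8 b's
Check: 7 == 8? No
Mismatch: a-count != b-count
Rejected

0


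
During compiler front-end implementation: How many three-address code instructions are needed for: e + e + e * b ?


Expression: e + e + e * b
Generating three-address code (respecting * over +/- precedence):
  Instruction 1: t1 = e * b
  Instruction 2: t2 = e + e
  Instruction 3: t3 = t2 + t1
Total instructions: 3

3


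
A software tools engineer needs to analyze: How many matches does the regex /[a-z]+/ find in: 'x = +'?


Pattern: /[a-z]+/ (identifiers)
Input: 'x = +'
Scanning for matches:
  Match 1: 'x'
Total matches: 1

1


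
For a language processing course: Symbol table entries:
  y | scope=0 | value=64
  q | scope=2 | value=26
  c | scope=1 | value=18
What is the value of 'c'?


Searching symbol table for 'c':
  y | scope=0 | value=64
  q | scope=2 | value=26
  c | scope=1 | value=18 <- MATCH
Found 'c' at scope 1 with value 18

18


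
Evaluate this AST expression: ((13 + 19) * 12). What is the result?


Expression: ((13 + 19) * 12)
Evaluating step by step:
  13 + 19 = 32
  32 * 12 = 384
Result: 384

384


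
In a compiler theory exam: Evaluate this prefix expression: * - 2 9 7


Parsing prefix expression: * - 2 9 7
Step 1: Innermost operation '- 2 9'
  2 - 9 = -7
Step 2: Outer operation '* [-7] 7'
  -7 * 7 = -49

-49


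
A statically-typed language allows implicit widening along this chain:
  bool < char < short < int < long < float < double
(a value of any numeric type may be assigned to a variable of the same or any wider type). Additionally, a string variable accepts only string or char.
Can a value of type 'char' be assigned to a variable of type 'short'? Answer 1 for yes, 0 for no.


Target variable type: short
Source value type: char
Numeric ranks: char=1, short=2
Widening allowed iff rank(source) <= rank(target): 1 <= 2? Yes
Result: 1

1


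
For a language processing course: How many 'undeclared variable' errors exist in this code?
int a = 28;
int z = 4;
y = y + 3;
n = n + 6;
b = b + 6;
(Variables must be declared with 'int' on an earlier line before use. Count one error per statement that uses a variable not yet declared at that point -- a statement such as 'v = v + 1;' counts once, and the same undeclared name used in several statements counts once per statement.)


Scanning code line by line:
  Line 1: declare 'a' -> declared = ['a']
  Line 2: declare 'z' -> declared = ['a', 'z']
  Line 3: use 'y' -> ERROR (undeclared)
  Line 4: use 'n' -> ERROR (undeclared)
  Line 5: use 'b' -> ERROR (undeclared)
Total undeclared variable errors: 3

3


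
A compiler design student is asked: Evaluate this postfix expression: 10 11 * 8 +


Processing tokens left to right:
Push 10, Push 11
Pop 10 and 11, compute 10 * 11 = 110, push 110
Push 8
Pop 110 and 8, compute 110 + 8 = 118, push 118
Stack result: 118

118


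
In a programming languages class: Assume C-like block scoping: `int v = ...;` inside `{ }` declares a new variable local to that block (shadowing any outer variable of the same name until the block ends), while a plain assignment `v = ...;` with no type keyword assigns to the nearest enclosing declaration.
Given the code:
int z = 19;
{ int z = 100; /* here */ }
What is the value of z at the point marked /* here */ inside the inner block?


Analyzing scoping rules:
Outer scope: declares z = 19
Inner block: 'int z = 100;' declares a NEW z that shadows the outer one
Inside the block the inner declaration is in scope -> 100
Result: 100

100


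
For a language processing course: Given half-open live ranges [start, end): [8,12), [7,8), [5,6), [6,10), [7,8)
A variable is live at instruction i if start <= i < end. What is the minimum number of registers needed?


Live ranges:
  Var0: [8, 12)
  Var1: [7, 8)
  Var2: [5, 6)
  Var3: [6, 10)
  Var4: [7, 8)
Sweep-line events (position, delta, active):
  pos=5 start -> active=1
  pos=6 end -> active=0
  pos=6 start -> active=1
  pos=7 start -> active=2
  pos=7 start -> active=3
  pos=8 end -> active=2
  pos=8 end -> active=1
  pos=8 start -> active=2
  pos=10 end -> active=1
  pos=12 end -> active=0
Maximum simultaneous active: 3
Minimum registers needed: 3

3


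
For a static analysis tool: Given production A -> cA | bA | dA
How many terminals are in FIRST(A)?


Production: A -> cA | bA | dA
Examining each alternative for leading terminals:
  A -> cA : first terminal = 'c'
  A -> bA : first terminal = 'b'
  A -> dA : first terminal = 'd'
FIRST(A) = {b, c, d}
Count: 3

3


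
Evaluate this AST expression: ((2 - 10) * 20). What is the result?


Expression: ((2 - 10) * 20)
Evaluating step by step:
  2 - 10 = -8
  -8 * 20 = -160
Result: -160

-160


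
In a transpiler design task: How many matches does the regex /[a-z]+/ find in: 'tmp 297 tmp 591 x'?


Pattern: /[a-z]+/ (identifiers)
Input: 'tmp 297 tmp 591 x'
Scanning for matches:
  Match 1: 'tmp'
  Match 2: 'tmp'
  Match 3: 'x'
Total matches: 3

3


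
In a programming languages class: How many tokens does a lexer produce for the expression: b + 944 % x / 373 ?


Scanning 'b + 944 % x / 373'
Token 1: 'b' -> identifier
Token 2: '+' -> operator
Token 3: '944' -> integer_literal
Token 4: '%' -> operator
Token 5: 'x' -> identifier
Token 6: '/' -> operator
Token 7: '373' -> integer_literal
Total tokens: 7

7


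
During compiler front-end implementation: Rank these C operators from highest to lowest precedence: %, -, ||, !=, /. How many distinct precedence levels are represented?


Looking up precedence for each operator:
  % -> precedence 6
  - -> precedence 5
  || -> precedence 1
  != -> precedence 3
  / -> precedence 6
Sorted highest to lowest: %, /, -, !=, ||
Distinct precedence values: [6, 5, 3, 1]
Number of distinct levels: 4

4


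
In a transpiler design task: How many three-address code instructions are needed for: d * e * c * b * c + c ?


Expression: d * e * c * b * c + c
Generating three-address code (respecting * over +/- precedence):
  Instruction 1: t1 = d * e
  Instruction 2: t2 = t1 * c
  Instruction 3: t3 = t2 * b
  Instruction 4: t4 = t3 * c
  Instruction 5: t5 = t4 + c
Total instructions: 5

5


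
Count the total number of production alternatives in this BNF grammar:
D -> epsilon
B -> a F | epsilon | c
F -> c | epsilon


Counting alternatives per rule:
  D: 1 alternative(s)
  B: 3 alternative(s)
  F: 2 alternative(s)
Sum: 1 + 3 + 2 = 6

6


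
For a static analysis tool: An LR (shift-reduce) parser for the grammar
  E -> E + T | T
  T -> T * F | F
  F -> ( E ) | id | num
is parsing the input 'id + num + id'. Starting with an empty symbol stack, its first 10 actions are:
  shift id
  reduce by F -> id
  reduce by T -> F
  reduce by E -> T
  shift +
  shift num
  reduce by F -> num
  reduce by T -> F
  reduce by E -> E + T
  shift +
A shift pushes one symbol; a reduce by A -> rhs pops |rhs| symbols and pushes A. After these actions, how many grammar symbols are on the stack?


Tracking the symbol stack through each action:
  Action 1: shift 'id' : push -> stack = [id] (size 1)
  Action 2: reduce by F -> id : pop 1, push F -> stack = [F] (size 1)
  Action 3: reduce by T -> F : pop 1, push T -> stack = [T] (size 1)
  Action 4: reduce by E -> T : pop 1, push E -> stack = [E] (size 1)
  Action 5: shift '+' : push -> stack = [E, +] (size 2)
  Action 6: shift 'num' : push -> stack = [E, +, num] (size 3)
  Action 7: reduce by F -> num : pop 1, push F -> stack = [E, +, F] (size 3)
  Action 8: reduce by T -> F : pop 1, push T -> stack = [E, +, T] (size 3)
  Action 9: reduce by E -> E + T : pop 3, push E -> stack = [E] (size 1)
  Action 10: shift '+' : push -> stack = [E, +] (size 2)
Final stack size: 2

2


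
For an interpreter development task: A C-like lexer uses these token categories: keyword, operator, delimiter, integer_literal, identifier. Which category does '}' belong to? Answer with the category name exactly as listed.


Token: '}'
Checking categories:
  identifier: no
  integer_literal: no
  operator: no
  keyword: no
  delimiter: YES
Category: delimiter

delimiter


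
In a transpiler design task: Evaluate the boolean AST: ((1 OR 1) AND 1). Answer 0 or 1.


Step 1: Evaluate inner node
  1 OR 1 = 1
Step 2: Evaluate root node
  1 AND 1 = 1

1


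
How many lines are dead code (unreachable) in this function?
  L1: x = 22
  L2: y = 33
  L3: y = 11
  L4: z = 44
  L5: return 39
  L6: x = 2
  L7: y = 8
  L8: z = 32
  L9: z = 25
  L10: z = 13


Analyzing control flow:
  L1: reachable (before return)
  L2: reachable (before return)
  L3: reachable (before return)
  L4: reachable (before return)
  L5: reachable (return statement)
  L6: DEAD (after return at L5)
  L7: DEAD (after return at L5)
  L8: DEAD (after return at L5)
  L9: DEAD (after return at L5)
  L10: DEAD (after return at L5)
Return at L5, total lines = 10
Dead lines: L6 through L10
Count: 5

5


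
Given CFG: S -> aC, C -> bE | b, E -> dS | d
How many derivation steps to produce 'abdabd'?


Grammar: S -> aC, C -> bE | b, E -> dS | d
Deriving 'abdabd':
Step 1: S -> aC => aC
Step 2: C -> bE => abE
Step 3: E -> dS => abdS
Step 4: S -> aC => abdaC
Step 5: C -> bE => abdabE
Step 6: E -> d => abdabd
Total derivation steps: 6

6


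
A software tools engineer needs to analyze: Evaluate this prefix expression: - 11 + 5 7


Parsing prefix expression: - 11 + 5 7
Step 1: Innermost operation '+ 5 7'
  5 + 7 = 12
Step 2: Outer operation '- 11 [12]'
  11 - 12 = -1

-1


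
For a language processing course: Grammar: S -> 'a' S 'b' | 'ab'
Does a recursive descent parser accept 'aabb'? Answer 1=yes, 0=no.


Grammar accepts strings of the form a^n b^n (n >= 1)
Word: 'aabb'
Counting: 2 a's and 2 b's
Check: 2 == 2? Yes
Derivation (S -> aSb applied 1 time(s), then S -> ab): S => aSb => aabb
Accepted

1


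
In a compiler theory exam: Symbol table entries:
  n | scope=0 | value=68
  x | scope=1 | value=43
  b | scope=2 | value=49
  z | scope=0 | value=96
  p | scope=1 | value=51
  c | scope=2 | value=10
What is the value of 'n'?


Searching symbol table for 'n':
  n | scope=0 | value=68 <- MATCH
  x | scope=1 | value=43
  b | scope=2 | value=49
  z | scope=0 | value=96
  p | scope=1 | value=51
  c | scope=2 | value=10
Found 'n' at scope 0 with value 68

68


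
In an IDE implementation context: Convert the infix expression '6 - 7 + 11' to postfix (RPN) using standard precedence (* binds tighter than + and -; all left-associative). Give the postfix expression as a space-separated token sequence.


Applying the shunting-yard algorithm:
  Operand 6 -> output
  Push '-' onto operator stack -> op-stack: [-]
  Operand 7 -> output
  See '+' (prec 1); top '-' (prec 1) >= it -> pop '-' to output
  Push '+' onto operator stack -> op-stack: [+]
  Operand 11 -> output
  End of input: pop '+' to output
Postfix result: 6 7 - 11 +

6 7 - 11 +


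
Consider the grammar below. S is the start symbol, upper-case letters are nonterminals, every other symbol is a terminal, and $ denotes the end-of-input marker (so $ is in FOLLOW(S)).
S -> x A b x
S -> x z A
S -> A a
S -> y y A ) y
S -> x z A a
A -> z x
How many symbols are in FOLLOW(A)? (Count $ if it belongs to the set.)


S is the start symbol and does not occur in any rule body, so FOLLOW(S) = {$}.
Examining every occurrence of A in a rule body:
  S -> x A b x : A is followed by terminal 'b' -> add 'b'
  S -> x z A : A is at the right end -> add FOLLOW(S) = {$}
  S -> A a : A is followed by terminal 'a' -> add 'a'
  S -> y y A ) y : A is followed by terminal ')' -> add ')'
  S -> x z A a : A is followed by terminal 'a' -> add 'a' (already in the set)
  A -> z x : A does not occur in the body -> contributes nothing
FOLLOW(A) = {), a, b, $}
Count: 4

4


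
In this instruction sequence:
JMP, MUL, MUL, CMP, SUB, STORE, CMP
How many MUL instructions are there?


Scanning instruction sequence for MUL:
  Position 1: JMP
  Position 2: MUL <- MATCH
  Position 3: MUL <- MATCH
  Position 4: CMP
  Position 5: SUB
  Position 6: STORE
  Position 7: CMP
Matches at positions: [2, 3]
Total MUL count: 2

2


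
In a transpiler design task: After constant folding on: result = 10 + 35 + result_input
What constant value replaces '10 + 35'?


Identifying constant sub-expression:
  Original: result = 10 + 35 + result_input
  10 and 35 are both compile-time constants
  Evaluating: 10 + 35 = 45
  After folding: result = 45 + result_input

45


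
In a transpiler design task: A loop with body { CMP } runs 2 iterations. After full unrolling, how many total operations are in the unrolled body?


Loop body operations: CMP (1 op per iteration)
Unrolling 2 iterations:
  Iteration 1: CMP (1 ops)
  Iteration 2: CMP (1 ops)
Total: 2 iterations * 1 ops/iter = 2 operations

2


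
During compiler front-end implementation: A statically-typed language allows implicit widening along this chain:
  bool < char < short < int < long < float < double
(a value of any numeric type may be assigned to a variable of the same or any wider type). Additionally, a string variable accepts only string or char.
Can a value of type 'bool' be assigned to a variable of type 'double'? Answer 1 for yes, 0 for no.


Target variable type: double
Source value type: bool
Numeric ranks: bool=0, double=6
Widening allowed iff rank(source) <= rank(target): 0 <= 6? Yes
Result: 1

1


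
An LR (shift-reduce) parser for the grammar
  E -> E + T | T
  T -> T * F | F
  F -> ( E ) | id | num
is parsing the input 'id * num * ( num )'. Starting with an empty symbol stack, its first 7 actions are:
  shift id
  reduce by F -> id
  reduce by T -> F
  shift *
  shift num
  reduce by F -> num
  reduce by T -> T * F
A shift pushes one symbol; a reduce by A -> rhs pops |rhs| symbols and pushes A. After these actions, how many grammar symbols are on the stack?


Tracking the symbol stack through each action:
  Action 1: shift 'id' : push -> stack = [id] (size 1)
  Action 2: reduce by F -> id : pop 1, push F -> stack = [F] (size 1)
  Action 3: reduce by T -> F : pop 1, push T -> stack = [T] (size 1)
  Action 4: shift '*' : push -> stack = [T, *] (size 2)
  Action 5: shift 'num' : push -> stack = [T, *, num] (size 3)
  Action 6: reduce by F -> num : pop 1, push F -> stack = [T, *, F] (size 3)
  Action 7: reduce by T -> T * F : pop 3, push T -> stack = [T] (size 1)
Final stack size: 1

1


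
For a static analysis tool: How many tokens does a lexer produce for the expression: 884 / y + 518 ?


Scanning '884 / y + 518'
Token 1: '884' -> integer_literal
Token 2: '/' -> operator
Token 3: 'y' -> identifier
Token 4: '+' -> operator
Token 5: '518' -> integer_literal
Total tokens: 5

5


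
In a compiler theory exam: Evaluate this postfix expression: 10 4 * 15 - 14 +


Processing tokens left to right:
Push 10, Push 4
Pop 10 and 4, compute 10 * 4 = 40, push 40
Push 15
Pop 40 and 15, compute 40 - 15 = 25, push 25
Push 14
Pop 25 and 14, compute 25 + 14 = 39, push 39
Stack result: 39

39


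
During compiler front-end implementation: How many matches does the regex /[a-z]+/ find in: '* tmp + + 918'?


Pattern: /[a-z]+/ (identifiers)
Input: '* tmp + + 918'
Scanning for matches:
  Match 1: 'tmp'
Total matches: 1

1


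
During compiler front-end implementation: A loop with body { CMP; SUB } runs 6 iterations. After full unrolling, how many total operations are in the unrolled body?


Loop body operations: CMP, SUB (2 ops per iteration)
Unrolling 6 iterations:
  Iteration 1: CMP, SUB (2 ops)
  Iteration 2: CMP, SUB (2 ops)
  Iteration 3: CMP, SUB (2 ops)
  Iteration 4: CMP, SUB (2 ops)
  Iteration 5: CMP, SUB (2 ops)
  Iteration 6: CMP, SUB (2 ops)
Total: 6 iterations * 2 ops/iter = 12 operations

12


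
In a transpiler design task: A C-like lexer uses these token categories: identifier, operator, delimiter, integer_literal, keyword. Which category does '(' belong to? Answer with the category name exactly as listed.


Token: '('
Checking categories:
  identifier: no
  integer_literal: no
  operator: no
  keyword: no
  delimiter: YES
Category: delimiter

delimiter


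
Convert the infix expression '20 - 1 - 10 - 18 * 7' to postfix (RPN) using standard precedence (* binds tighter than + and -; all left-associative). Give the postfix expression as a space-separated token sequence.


Applying the shunting-yard algorithm:
  Operand 20 -> output
  Push '-' onto operator stack -> op-stack: [-]
  Operand 1 -> output
  See '-' (prec 1); top '-' (prec 1) >= it -> pop '-' to output
  Push '-' onto operator stack -> op-stack: [-]
  Operand 10 -> output
  See '-' (prec 1); top '-' (prec 1) >= it -> pop '-' to output
  Push '-' onto operator stack -> op-stack: [-]
  Operand 18 -> output
  Push '*' onto operator stack -> op-stack: [-, *]
  Operand 7 -> output
  End of input: pop '*' to output
  End of input: pop '-' to output
Postfix result: 20 1 - 10 - 18 7 * -

20 1 - 10 - 18 7 * -


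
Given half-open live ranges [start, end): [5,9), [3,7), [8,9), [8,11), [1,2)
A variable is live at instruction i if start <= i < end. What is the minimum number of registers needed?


Live ranges:
  Var0: [5, 9)
  Var1: [3, 7)
  Var2: [8, 9)
  Var3: [8, 11)
  Var4: [1, 2)
Sweep-line events (position, delta, active):
  pos=1 start -> active=1
  pos=2 end -> active=0
  pos=3 start -> active=1
  pos=5 start -> active=2
  pos=7 end -> active=1
  pos=8 start -> active=2
  pos=8 start -> active=3
  pos=9 end -> active=2
  pos=9 end -> active=1
  pos=11 end -> active=0
Maximum simultaneous active: 3
Minimum registers needed: 3

3


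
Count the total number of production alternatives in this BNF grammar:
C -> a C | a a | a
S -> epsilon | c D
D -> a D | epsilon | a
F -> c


Counting alternatives per rule:
  C: 3 alternative(s)
  S: 2 alternative(s)
  D: 3 alternative(s)
  F: 1 alternative(s)
Sum: 3 + 2 + 3 + 1 = 9

9
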